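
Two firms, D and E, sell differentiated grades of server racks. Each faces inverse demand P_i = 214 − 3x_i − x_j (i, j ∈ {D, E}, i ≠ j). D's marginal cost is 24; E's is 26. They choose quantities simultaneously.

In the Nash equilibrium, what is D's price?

105.6

Firm D's profit: π = x_D(214 − 3x_D − x_E) − 24x_D.
∂π/∂x_D = 190 − 6x_D − x_E = 0 ⇒ x_D = 95/3 − (1/6)x_E.
Similarly x_E = 94/3 − (1/6)x_D.
Substituting the second reaction function into the first: x_D = 95/3 − (1/6)(94/3 − (1/6)x_D), which gives (35/36)x_D = 238/9 ⇒ x_D = 27.2.
Then x_E = 94/3 − (1/6)·27.2 = 26.8.
P_D = 214 − 3·27.2 − 26.8 = 105.6.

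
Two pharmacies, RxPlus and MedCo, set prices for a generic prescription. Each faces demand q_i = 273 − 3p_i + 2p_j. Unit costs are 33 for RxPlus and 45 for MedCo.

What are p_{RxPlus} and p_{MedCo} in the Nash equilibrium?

RxPlus's profit: π = (p_{RxPlus} − 33)(273 − 3p_{RxPlus} + 2p_{MedCo}).
∂π/∂p_{RxPlus} = 372 − 6p_{RxPlus} + 2p_{MedCo} = 0 ⇒ p_{RxPlus} = 62 + (1/3)p_{MedCo}.
Similarly p_{MedCo} = 68 + (1/3)p_{RxPlus}.
Solving the two reaction functions simultaneously: (1 − (1/3)(1/3))p_{RxPlus} = 62 + (1/3)·68, so (8/9)p_{RxPlus} = 254/3 and p_{RxPlus} = 95.25.
Then p_{MedCo} = 68 + (1/3)·95.25 = 99.75.

95.25, 99.75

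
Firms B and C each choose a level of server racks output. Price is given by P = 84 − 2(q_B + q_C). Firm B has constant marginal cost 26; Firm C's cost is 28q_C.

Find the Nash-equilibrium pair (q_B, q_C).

Firm B's profit: π = q_B(84 − 2(q_B + q_C)) − 26q_B.
∂π/∂q_B = 58 − 4q_B − 2q_C = 0, so q_B = 14.5 − 0.5q_C.
By the same steps for C: q_C = 14 − 0.5q_B.
Solving the two reaction functions simultaneously: (1 − (−0.5)(−0.5))q_B = 14.5 − 0.5·14, so 0.75q_B = 7.5 and q_B = 10.
Then q_C = 14 − 0.5·10 = 9.

10, 9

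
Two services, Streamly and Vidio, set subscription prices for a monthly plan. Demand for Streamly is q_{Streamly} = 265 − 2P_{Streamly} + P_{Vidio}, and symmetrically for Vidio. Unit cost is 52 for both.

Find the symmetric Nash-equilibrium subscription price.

123

Streamly's profit: π = (P_{Streamly} − 52)(265 − 2P_{Streamly} + P_{Vidio}).
∂π/∂P_{Streamly} = 369 − 4P_{Streamly} + P_{Vidio} = 0 ⇒ P_{Streamly} = 92.25 + 0.25P_{Vidio}.
Setting P_{Streamly} = P_{Vidio} in the reaction function: P_{Streamly} = 92.25 + 0.25P_{Streamly}, so P_{Streamly} = 92.25 / 0.75 = 123.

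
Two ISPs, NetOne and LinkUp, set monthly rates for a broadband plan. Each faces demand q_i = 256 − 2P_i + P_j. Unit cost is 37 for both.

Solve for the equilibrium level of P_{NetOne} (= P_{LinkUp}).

NetOne's profit: π = (P_{NetOne} − 37)(256 − 2P_{NetOne} + P_{LinkUp}).
∂π/∂P_{NetOne} = 330 − 4P_{NetOne} + P_{LinkUp} = 0 ⇒ P_{NetOne} = 82.5 + 0.25P_{LinkUp}.
By symmetry P_{LinkUp} = P_{NetOne}; substituting into the reaction function, 0.75P_{NetOne} = 82.5 and P_{NetOne} = 110.

110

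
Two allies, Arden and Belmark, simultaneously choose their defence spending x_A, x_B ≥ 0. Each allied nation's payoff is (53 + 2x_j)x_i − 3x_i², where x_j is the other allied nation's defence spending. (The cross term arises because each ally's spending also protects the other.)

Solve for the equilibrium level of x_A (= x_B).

Arden's payoff is (53 + 2x_B)x_A − 3x_A².
∂π/∂x_A = 53 + 2x_B − 6x_A = 0, so x_A = 53/6 + (1/3)x_B.
By symmetry x_B = x_A; substituting into the reaction function, (2/3)x_A = 53/6 and x_A = 13.25.

13.25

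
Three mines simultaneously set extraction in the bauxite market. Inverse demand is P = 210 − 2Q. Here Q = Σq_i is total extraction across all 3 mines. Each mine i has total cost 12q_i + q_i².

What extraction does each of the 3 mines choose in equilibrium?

A representative mine's profit is π_i = q_i(210 − 2Q) − 12q_i − q_i², with Q = q_i + Σ_{j≠i} q_j.
First-order condition: 198 − 6q_i − 2Σ_{j≠i} q_j = 0.
Imposing symmetry (q_j = q for all j) turns Σ_{j≠i} q_j into 2q, so 198 = 10q and q = 19.8.

19.8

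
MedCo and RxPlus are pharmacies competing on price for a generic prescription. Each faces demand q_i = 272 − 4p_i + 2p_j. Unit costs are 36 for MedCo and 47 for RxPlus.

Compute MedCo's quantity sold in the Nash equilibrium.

139.2

MedCo's profit: π = (p_{MedCo} − 36)(272 − 4p_{MedCo} + 2p_{RxPlus}).
∂π/∂p_{MedCo} = 416 − 8p_{MedCo} + 2p_{RxPlus} = 0 ⇒ p_{MedCo} = 52 + 0.25p_{RxPlus}.
Similarly p_{RxPlus} = 57.5 + 0.25p_{MedCo}.
Solving the two reaction functions simultaneously: (1 − (0.25)(0.25))p_{MedCo} = 52 + 0.25·57.5, so 0.9375p_{MedCo} = 66.375 and p_{MedCo} = 70.8.
Then p_{RxPlus} = 57.5 + 0.25·70.8 = 75.2.
q_{MedCo} = 272 − 4·70.8 + 2·75.2 = 139.2.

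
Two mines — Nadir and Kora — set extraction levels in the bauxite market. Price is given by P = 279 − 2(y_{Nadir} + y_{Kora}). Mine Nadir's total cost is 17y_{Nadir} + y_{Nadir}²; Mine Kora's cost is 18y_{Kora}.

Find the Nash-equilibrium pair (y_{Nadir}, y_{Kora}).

26.3, 52.1

Mine Nadir's profit: π = y_{Nadir}(279 − 2(y_{Nadir} + y_{Kora})) − 17y_{Nadir} − y_{Nadir}².
∂π/∂y_{Nadir} = 262 − 6y_{Nadir} − 2y_{Kora} = 0, so y_{Nadir} = 131/3 − (1/3)y_{Kora}.
For Kora: ∂π/∂y_{Kora} = 261 − 4y_{Kora} − 2y_{Nadir} = 0 ⇒ y_{Kora} = 65.25 − 0.5y_{Nadir}.
Plugging y_{Kora} into Nadir's best response: y_{Nadir} = 131/3 − (1/3)(65.25 − 0.5y_{Nadir}) ⇒ (5/6)y_{Nadir} = 263/12, so y_{Nadir} = 26.3.
Then y_{Kora} = 65.25 − 0.5·26.3 = 52.1.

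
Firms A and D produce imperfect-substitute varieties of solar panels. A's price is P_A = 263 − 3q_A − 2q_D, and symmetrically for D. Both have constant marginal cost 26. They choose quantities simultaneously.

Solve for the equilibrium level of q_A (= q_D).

Firm A's profit: π = q_A(263 − 3q_A − 2q_D) − 26q_A.
∂π/∂q_A = 237 − 6q_A − 2q_D = 0 ⇒ q_A = 39.5 − (1/3)q_D.
The game is symmetric, so in equilibrium q_D = q_A: the reaction function gives (4/3)q_A = 39.5, hence q_A = 29.625.

29.625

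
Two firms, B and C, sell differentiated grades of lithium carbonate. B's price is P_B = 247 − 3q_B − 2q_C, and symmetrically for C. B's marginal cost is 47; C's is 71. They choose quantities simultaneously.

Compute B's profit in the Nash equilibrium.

2106.75

Firm B's profit: π = q_B(247 − 3q_B − 2q_C) − 47q_B.
∂π/∂q_B = 200 − 6q_B − 2q_C = 0 ⇒ q_B = 100/3 − (1/3)q_C.
Similarly q_C = 88/3 − (1/3)q_B.
Solving the two reaction functions simultaneously: (1 − (−1/3)(−1/3))q_B = 100/3 − (1/3)·(88/3), so (8/9)q_B = 212/9 and q_B = 26.5.
Then q_C = 88/3 − (1/3)·26.5 = 20.5.
P_B = 247 − 3·26.5 − 2·20.5 = 126.5.
Profit = (126.5 − 47)·26.5 = 2106.75.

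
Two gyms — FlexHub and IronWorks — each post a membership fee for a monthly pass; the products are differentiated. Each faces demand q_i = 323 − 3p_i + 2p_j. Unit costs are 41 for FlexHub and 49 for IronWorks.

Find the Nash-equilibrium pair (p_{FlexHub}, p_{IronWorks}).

113, 116

FlexHub's profit: π = (p_{FlexHub} − 41)(323 − 3p_{FlexHub} + 2p_{IronWorks}).
∂π/∂p_{FlexHub} = 446 − 6p_{FlexHub} + 2p_{IronWorks} = 0 ⇒ p_{FlexHub} = 223/3 + (1/3)p_{IronWorks}.
Similarly p_{IronWorks} = 235/3 + (1/3)p_{FlexHub}.
Solving the two reaction functions simultaneously: (1 − (1/3)(1/3))p_{FlexHub} = 223/3 + (1/3)·(235/3), so (8/9)p_{FlexHub} = 904/9 and p_{FlexHub} = 113.
Then p_{IronWorks} = 235/3 + (1/3)·113 = 116.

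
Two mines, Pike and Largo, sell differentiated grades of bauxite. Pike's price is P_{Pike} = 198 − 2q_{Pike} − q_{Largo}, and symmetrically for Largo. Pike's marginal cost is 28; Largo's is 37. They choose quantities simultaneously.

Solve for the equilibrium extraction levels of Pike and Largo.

Mine Pike's profit: π = q_{Pike}(198 − 2q_{Pike} − q_{Largo}) − 28q_{Pike}.
∂π/∂q_{Pike} = 170 − 4q_{Pike} − q_{Largo} = 0 ⇒ q_{Pike} = 42.5 − 0.25q_{Largo}.
Similarly q_{Largo} = 40.25 − 0.25q_{Pike}.
Solving the two reaction functions simultaneously: (1 − (−0.25)(−0.25))q_{Pike} = 42.5 − 0.25·40.25, so 0.9375q_{Pike} = 32.4375 and q_{Pike} = 34.6.
Then q_{Largo} = 40.25 − 0.25·34.6 = 31.6.

34.6, 31.6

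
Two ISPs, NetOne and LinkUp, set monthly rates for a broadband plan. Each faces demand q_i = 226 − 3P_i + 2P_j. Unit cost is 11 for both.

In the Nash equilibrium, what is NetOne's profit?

8667.1875

NetOne's profit: π = (P_{NetOne} − 11)(226 − 3P_{NetOne} + 2P_{LinkUp}).
∂π/∂P_{NetOne} = 259 − 6P_{NetOne} + 2P_{LinkUp} = 0 ⇒ P_{NetOne} = 259/6 + (1/3)P_{LinkUp}.
Setting P_{NetOne} = P_{LinkUp} in the reaction function: P_{NetOne} = 259/6 + (1/3)P_{NetOne}, so P_{NetOne} = (259/6) / (2/3) = 64.75.
q_{NetOne} = 226 − 3·64.75 + 2·64.75 = 161.25.
Profit = (64.75 − 11)·161.25 = 8667.1875.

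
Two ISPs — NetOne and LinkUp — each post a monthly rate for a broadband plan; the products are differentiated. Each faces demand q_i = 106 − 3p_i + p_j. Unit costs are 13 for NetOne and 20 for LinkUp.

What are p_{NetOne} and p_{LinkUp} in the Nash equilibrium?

NetOne's profit: π = (p_{NetOne} − 13)(106 − 3p_{NetOne} + p_{LinkUp}).
∂π/∂p_{NetOne} = 145 − 6p_{NetOne} + p_{LinkUp} = 0 ⇒ p_{NetOne} = 145/6 + (1/6)p_{LinkUp}.
Similarly p_{LinkUp} = 83/3 + (1/6)p_{NetOne}.
Solving the two reaction functions simultaneously: (1 − (1/6)(1/6))p_{NetOne} = 145/6 + (1/6)·(83/3), so (35/36)p_{NetOne} = 259/9 and p_{NetOne} = 29.6.
Then p_{LinkUp} = 83/3 + (1/6)·29.6 = 32.6.

29.6, 32.6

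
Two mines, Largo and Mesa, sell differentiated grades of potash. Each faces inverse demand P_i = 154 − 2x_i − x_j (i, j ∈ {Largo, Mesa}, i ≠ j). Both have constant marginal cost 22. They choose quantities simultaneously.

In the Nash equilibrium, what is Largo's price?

Mine Largo's profit: π = x_{Largo}(154 − 2x_{Largo} − x_{Mesa}) − 22x_{Largo}.
∂π/∂x_{Largo} = 132 − 4x_{Largo} − x_{Mesa} = 0 ⇒ x_{Largo} = 33 − 0.25x_{Mesa}.
Setting x_{Largo} = x_{Mesa} in the reaction function: x_{Largo} = 33 − 0.25x_{Largo}, so x_{Largo} = 33 / 1.25 = 26.4.
P_{Largo} = 154 − 2·26.4 − 26.4 = 74.8.

74.8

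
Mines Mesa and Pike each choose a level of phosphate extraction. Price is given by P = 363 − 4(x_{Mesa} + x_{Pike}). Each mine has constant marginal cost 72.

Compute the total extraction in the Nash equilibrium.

Mine Mesa's profit: π = x_{Mesa}(363 − 4(x_{Mesa} + x_{Pike})) − 72x_{Mesa}.
∂π/∂x_{Mesa} = 291 − 8x_{Mesa} − 4x_{Pike} = 0, so x_{Mesa} = 36.375 − 0.5x_{Pike}.
Setting x_{Mesa} = x_{Pike} in the reaction function: x_{Mesa} = 36.375 − 0.5x_{Mesa}, so x_{Mesa} = 36.375 / 1.5 = 24.25.
Total extraction: 24.25 + 24.25 = 48.5.

48.5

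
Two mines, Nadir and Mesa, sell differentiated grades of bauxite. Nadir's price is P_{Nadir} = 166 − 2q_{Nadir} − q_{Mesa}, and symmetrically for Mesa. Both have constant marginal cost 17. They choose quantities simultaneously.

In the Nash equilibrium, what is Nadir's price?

76.6

Mine Nadir's profit: π = q_{Nadir}(166 − 2q_{Nadir} − q_{Mesa}) − 17q_{Nadir}.
∂π/∂q_{Nadir} = 149 − 4q_{Nadir} − q_{Mesa} = 0 ⇒ q_{Nadir} = 37.25 − 0.25q_{Mesa}.
By symmetry q_{Mesa} = q_{Nadir}; substituting into the reaction function, 1.25q_{Nadir} = 37.25 and q_{Nadir} = 29.8.
P_{Nadir} = 166 − 2·29.8 − 29.8 = 76.6.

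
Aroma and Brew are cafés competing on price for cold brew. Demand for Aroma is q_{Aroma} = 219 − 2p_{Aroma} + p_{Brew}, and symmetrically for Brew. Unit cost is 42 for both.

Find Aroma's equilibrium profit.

6962

Aroma's profit: π = (p_{Aroma} − 42)(219 − 2p_{Aroma} + p_{Brew}).
∂π/∂p_{Aroma} = 303 − 4p_{Aroma} + p_{Brew} = 0 ⇒ p_{Aroma} = 75.75 + 0.25p_{Brew}.
The game is symmetric, so in equilibrium p_{Brew} = p_{Aroma}: the reaction function gives 0.75p_{Aroma} = 75.75, hence p_{Aroma} = 101.
q_{Aroma} = 219 − 2·101 + 101 = 118.
Profit = (101 − 42)·118 = 6962.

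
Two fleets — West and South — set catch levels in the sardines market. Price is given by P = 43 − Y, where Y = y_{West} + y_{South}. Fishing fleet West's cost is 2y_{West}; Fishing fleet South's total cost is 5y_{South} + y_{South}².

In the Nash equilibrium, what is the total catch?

23

Fishing fleet West's profit: π = y_{West}(43 − (y_{West} + y_{South})) − 2y_{West}.
∂π/∂y_{West} = 41 − 2y_{West} − y_{South} = 0, so y_{West} = 20.5 − 0.5y_{South}.
For South: ∂π/∂y_{South} = 38 − 4y_{South} − y_{West} = 0 ⇒ y_{South} = 9.5 − 0.25y_{West}.
Substituting the second reaction function into the first: y_{West} = 20.5 − 0.5(9.5 − 0.25y_{West}), which gives 0.875y_{West} = 15.75 ⇒ y_{West} = 18.
Then y_{South} = 9.5 − 0.25·18 = 5.
Total catch: 18 + 5 = 23.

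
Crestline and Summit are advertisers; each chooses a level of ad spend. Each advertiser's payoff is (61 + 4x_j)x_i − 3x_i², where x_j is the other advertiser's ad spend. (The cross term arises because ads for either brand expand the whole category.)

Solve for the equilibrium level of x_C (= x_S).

30.5

Crestline's payoff is (61 + 4x_S)x_C − 3x_C².
∂π/∂x_C = 61 + 4x_S − 6x_C = 0, so x_C = 61/6 + (2/3)x_S.
The game is symmetric, so in equilibrium x_S = x_C: the reaction function gives (1/3)x_C = 61/6, hence x_C = 30.5.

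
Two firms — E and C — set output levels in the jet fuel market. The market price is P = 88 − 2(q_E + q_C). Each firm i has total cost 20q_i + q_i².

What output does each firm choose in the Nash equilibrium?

8.5

Firm E's profit: π = q_E(88 − 2(q_E + q_C)) − 20q_E − q_E².
∂π/∂q_E = 68 − 6q_E − 2q_C = 0, so q_E = 34/3 − (1/3)q_C.
Setting q_E = q_C in the reaction function: q_E = 34/3 − (1/3)q_E, so q_E = (34/3) / (4/3) = 8.5.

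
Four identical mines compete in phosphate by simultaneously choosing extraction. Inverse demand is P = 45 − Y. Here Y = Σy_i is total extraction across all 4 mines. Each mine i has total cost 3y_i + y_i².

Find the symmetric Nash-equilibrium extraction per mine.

6

A representative mine's profit is π_i = y_i(45 − Y) − 3y_i − y_i², with Y = y_i + Σ_{j≠i} y_j.
First-order condition: 42 − 4y_i − Σ_{j≠i} y_j = 0.
With identical mines, set every y_j = y: then 42 − 4y − 3y = 0, i.e. y = 42/7 = 6.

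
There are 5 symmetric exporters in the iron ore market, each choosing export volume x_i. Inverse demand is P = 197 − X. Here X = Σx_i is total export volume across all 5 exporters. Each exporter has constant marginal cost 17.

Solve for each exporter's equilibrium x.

30

A representative exporter's profit is π_i = x_i(197 − X) − 17x_i, with X = x_i + Σ_{j≠i} x_j.
First-order condition: 180 − 2x_i − Σ_{j≠i} x_j = 0.
Imposing symmetry (x_j = x for all j) turns Σ_{j≠i} x_j into 4x, so 180 = 6x and x = 30.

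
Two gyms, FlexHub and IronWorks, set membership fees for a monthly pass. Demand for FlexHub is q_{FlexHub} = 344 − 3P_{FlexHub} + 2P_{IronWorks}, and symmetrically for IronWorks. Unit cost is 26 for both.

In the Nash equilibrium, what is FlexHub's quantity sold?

FlexHub's profit: π = (P_{FlexHub} − 26)(344 − 3P_{FlexHub} + 2P_{IronWorks}).
∂π/∂P_{FlexHub} = 422 − 6P_{FlexHub} + 2P_{IronWorks} = 0 ⇒ P_{FlexHub} = 211/3 + (1/3)P_{IronWorks}.
By symmetry P_{IronWorks} = P_{FlexHub}; substituting into the reaction function, (2/3)P_{FlexHub} = 211/3 and P_{FlexHub} = 105.5.
q_{FlexHub} = 344 − 3·105.5 + 2·105.5 = 238.5.

238.5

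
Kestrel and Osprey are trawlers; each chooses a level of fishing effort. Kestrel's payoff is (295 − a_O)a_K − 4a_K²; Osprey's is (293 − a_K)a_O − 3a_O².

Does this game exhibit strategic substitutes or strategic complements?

Expanding Kestrel's payoff: 295a_K − a_Oa_K − 4a_K².
∂π/∂a_K = 295 − a_O − 8a_K = 0, so a_K = 36.875 − 0.125a_O.
The best-response slope da_K/da_O = −0.125 < 0: the reaction function is downward-sloping, so the choices are strategic substitutes.

strategic substitutes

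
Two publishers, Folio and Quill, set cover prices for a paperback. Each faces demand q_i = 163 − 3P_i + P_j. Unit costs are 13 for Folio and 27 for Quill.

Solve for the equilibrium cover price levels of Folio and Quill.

Folio's profit: π = (P_{Folio} − 13)(163 − 3P_{Folio} + P_{Quill}).
∂π/∂P_{Folio} = 202 − 6P_{Folio} + P_{Quill} = 0 ⇒ P_{Folio} = 101/3 + (1/6)P_{Quill}.
Similarly P_{Quill} = 122/3 + (1/6)P_{Folio}.
Solving the two reaction functions simultaneously: (1 − (1/6)(1/6))P_{Folio} = 101/3 + (1/6)·(122/3), so (35/36)P_{Folio} = 364/9 and P_{Folio} = 41.6.
Then P_{Quill} = 122/3 + (1/6)·41.6 = 47.6.

41.6, 47.6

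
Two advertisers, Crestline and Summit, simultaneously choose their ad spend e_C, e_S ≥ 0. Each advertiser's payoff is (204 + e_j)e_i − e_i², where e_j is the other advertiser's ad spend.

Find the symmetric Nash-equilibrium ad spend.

204

Crestline's payoff is (204 + e_S)e_C − e_C².
∂π/∂e_C = 204 + e_S − 2e_C = 0, so e_C = 102 + 0.5e_S.
By symmetry e_S = e_C; substituting into the reaction function, 0.5e_C = 102 and e_C = 204.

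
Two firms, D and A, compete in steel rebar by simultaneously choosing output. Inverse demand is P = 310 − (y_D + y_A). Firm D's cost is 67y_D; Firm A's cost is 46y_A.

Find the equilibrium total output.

Firm D's profit: π = y_D(310 − (y_D + y_A)) − 67y_D.
∂π/∂y_D = 243 − 2y_D − y_A = 0, so y_D = 121.5 − 0.5y_A.
By the same steps for A: y_A = 132 − 0.5y_D.
Solving the two reaction functions simultaneously: (1 − (−0.5)(−0.5))y_D = 121.5 − 0.5·132, so 0.75y_D = 55.5 and y_D = 74.
Then y_A = 132 − 0.5·74 = 95.
Total output: 74 + 95 = 169.

169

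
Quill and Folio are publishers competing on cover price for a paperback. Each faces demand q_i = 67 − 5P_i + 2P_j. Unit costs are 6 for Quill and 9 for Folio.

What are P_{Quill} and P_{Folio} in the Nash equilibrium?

12.4375, 13.6875

Quill's profit: π = (P_{Quill} − 6)(67 − 5P_{Quill} + 2P_{Folio}).
∂π/∂P_{Quill} = 97 − 10P_{Quill} + 2P_{Folio} = 0 ⇒ P_{Quill} = 9.7 + 0.2P_{Folio}.
Similarly P_{Folio} = 11.2 + 0.2P_{Quill}.
Substituting the second reaction function into the first: P_{Quill} = 9.7 + 0.2(11.2 + 0.2P_{Quill}), which gives 0.96P_{Quill} = 11.94 ⇒ P_{Quill} = 12.4375.
Then P_{Folio} = 11.2 + 0.2·12.4375 = 13.6875.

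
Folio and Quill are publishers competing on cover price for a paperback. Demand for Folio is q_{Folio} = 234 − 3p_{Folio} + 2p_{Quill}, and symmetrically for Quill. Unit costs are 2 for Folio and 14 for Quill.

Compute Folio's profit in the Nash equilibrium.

Folio's profit: π = (p_{Folio} − 2)(234 − 3p_{Folio} + 2p_{Quill}).
∂π/∂p_{Folio} = 240 − 6p_{Folio} + 2p_{Quill} = 0 ⇒ p_{Folio} = 40 + (1/3)p_{Quill}.
Similarly p_{Quill} = 46 + (1/3)p_{Folio}.
Plugging p_{Quill} into Folio's best response: p_{Folio} = 40 + (1/3)(46 + (1/3)p_{Folio}) ⇒ (8/9)p_{Folio} = 166/3, so p_{Folio} = 62.25.
Then p_{Quill} = 46 + (1/3)·62.25 = 66.75.
q_{Folio} = 234 − 3·62.25 + 2·66.75 = 180.75.
Profit = (62.25 − 2)·180.75 = 10890.1875.

10890.1875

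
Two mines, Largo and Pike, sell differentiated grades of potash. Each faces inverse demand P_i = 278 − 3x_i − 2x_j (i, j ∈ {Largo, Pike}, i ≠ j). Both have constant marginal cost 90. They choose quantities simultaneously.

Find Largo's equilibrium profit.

Mine Largo's profit: π = x_{Largo}(278 − 3x_{Largo} − 2x_{Pike}) − 90x_{Largo}.
∂π/∂x_{Largo} = 188 − 6x_{Largo} − 2x_{Pike} = 0 ⇒ x_{Largo} = 94/3 − (1/3)x_{Pike}.
By symmetry x_{Pike} = x_{Largo}; substituting into the reaction function, (4/3)x_{Largo} = 94/3 and x_{Largo} = 23.5.
P_{Largo} = 278 − 3·23.5 − 2·23.5 = 160.5.
Profit = (160.5 − 90)·23.5 = 1656.75.

1656.75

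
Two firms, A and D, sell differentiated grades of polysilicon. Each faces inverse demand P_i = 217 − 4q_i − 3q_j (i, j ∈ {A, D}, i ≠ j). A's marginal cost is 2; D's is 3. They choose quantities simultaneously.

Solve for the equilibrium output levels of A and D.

19.6, 19.4

Firm A's profit: π = q_A(217 − 4q_A − 3q_D) − 2q_A.
∂π/∂q_A = 215 − 8q_A − 3q_D = 0 ⇒ q_A = 26.875 − 0.375q_D.
Similarly q_D = 26.75 − 0.375q_A.
Solving the two reaction functions simultaneously: (1 − (−0.375)(−0.375))q_A = 26.875 − 0.375·26.75, so (55/64)q_A = 539/32 and q_A = 19.6.
Then q_D = 26.75 − 0.375·19.6 = 19.4.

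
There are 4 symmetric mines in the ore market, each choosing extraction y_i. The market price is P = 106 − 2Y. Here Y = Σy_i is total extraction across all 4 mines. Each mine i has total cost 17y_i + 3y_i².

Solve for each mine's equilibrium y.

A representative mine's profit is π_i = y_i(106 − 2Y) − 17y_i − 3y_i², with Y = y_i + Σ_{j≠i} y_j.
First-order condition: 89 − 10y_i − 2Σ_{j≠i} y_j = 0.
With identical mines, set every y_j = y: then 89 − 10y − 6y = 0, i.e. y = 89/16 = 5.5625.

5.5625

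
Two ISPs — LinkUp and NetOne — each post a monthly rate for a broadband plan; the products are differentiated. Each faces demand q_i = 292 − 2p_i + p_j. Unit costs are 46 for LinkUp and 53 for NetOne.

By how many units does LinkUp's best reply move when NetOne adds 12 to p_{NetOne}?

LinkUp's profit: π = (p_{LinkUp} − 46)(292 − 2p_{LinkUp} + p_{NetOne}).
∂π/∂p_{LinkUp} = 384 − 4p_{LinkUp} + p_{NetOne} = 0 ⇒ p_{LinkUp} = 96 + 0.25p_{NetOne}.
The reaction-function slope is 0.25, so a 12-unit rise in p_{NetOne} moves p_{LinkUp} by 0.25 × 12 = 3. LinkUp's best response rises — the actions are strategic complements.

3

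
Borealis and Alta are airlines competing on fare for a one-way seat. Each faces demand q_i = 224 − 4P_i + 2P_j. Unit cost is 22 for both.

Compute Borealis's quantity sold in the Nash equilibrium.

Borealis's profit: π = (P_{Borealis} − 22)(224 − 4P_{Borealis} + 2P_{Alta}).
∂π/∂P_{Borealis} = 312 − 8P_{Borealis} + 2P_{Alta} = 0 ⇒ P_{Borealis} = 39 + 0.25P_{Alta}.
The game is symmetric, so in equilibrium P_{Alta} = P_{Borealis}: the reaction function gives 0.75P_{Borealis} = 39, hence P_{Borealis} = 52.
q_{Borealis} = 224 − 4·52 + 2·52 = 120.

120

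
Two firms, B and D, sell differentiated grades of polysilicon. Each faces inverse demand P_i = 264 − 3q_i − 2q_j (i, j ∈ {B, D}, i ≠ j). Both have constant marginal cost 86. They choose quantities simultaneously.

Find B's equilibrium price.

152.75

Firm B's profit: π = q_B(264 − 3q_B − 2q_D) − 86q_B.
∂π/∂q_B = 178 − 6q_B − 2q_D = 0 ⇒ q_B = 89/3 − (1/3)q_D.
By symmetry q_D = q_B; substituting into the reaction function, (4/3)q_B = 89/3 and q_B = 22.25.
P_B = 264 − 3·22.25 − 2·22.25 = 152.75.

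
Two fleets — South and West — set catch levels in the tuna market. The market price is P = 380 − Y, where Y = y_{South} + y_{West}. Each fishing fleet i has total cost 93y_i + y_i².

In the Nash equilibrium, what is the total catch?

Fishing fleet South's profit: π = y_{South}(380 − (y_{South} + y_{West})) − 93y_{South} − y_{South}².
∂π/∂y_{South} = 287 − 4y_{South} − y_{West} = 0, so y_{South} = 71.75 − 0.25y_{West}.
By symmetry y_{West} = y_{South}; substituting into the reaction function, 1.25y_{South} = 71.75 and y_{South} = 57.4.
Total catch: 57.4 + 57.4 = 114.8.

114.8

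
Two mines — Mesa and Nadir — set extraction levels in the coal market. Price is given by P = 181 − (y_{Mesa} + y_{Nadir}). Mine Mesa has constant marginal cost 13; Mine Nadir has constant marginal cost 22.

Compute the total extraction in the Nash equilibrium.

Mine Mesa's profit: π = y_{Mesa}(181 − (y_{Mesa} + y_{Nadir})) − 13y_{Mesa}.
∂π/∂y_{Mesa} = 168 − 2y_{Mesa} − y_{Nadir} = 0, so y_{Mesa} = 84 − 0.5y_{Nadir}.
By the same steps for Nadir: y_{Nadir} = 79.5 − 0.5y_{Mesa}.
Plugging y_{Nadir} into Mesa's best response: y_{Mesa} = 84 − 0.5(79.5 − 0.5y_{Mesa}) ⇒ 0.75y_{Mesa} = 44.25, so y_{Mesa} = 59.
Then y_{Nadir} = 79.5 − 0.5·59 = 50.
Total extraction: 59 + 50 = 109.

109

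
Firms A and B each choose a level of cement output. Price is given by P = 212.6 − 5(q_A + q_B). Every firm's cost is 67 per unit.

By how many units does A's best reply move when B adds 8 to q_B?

-4

Firm A's profit: π = q_A(212.6 − 5(q_A + q_B)) − 67q_A.
∂π/∂q_A = 145.6 − 10q_A − 5q_B = 0, so q_A = 14.56 − 0.5q_B.
The reaction-function slope is −0.5, so an 8-unit rise in q_B moves q_A by −0.5 × 8 = −4. A's best response falls — the actions are strategic substitutes.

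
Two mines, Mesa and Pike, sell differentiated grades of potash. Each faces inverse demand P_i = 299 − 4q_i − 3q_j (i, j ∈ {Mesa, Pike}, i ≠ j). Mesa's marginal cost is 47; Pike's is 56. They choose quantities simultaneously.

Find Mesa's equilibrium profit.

2190.24

Mine Mesa's profit: π = q_{Mesa}(299 − 4q_{Mesa} − 3q_{Pike}) − 47q_{Mesa}.
∂π/∂q_{Mesa} = 252 − 8q_{Mesa} − 3q_{Pike} = 0 ⇒ q_{Mesa} = 31.5 − 0.375q_{Pike}.
Similarly q_{Pike} = 30.375 − 0.375q_{Mesa}.
Plugging q_{Pike} into Mesa's best response: q_{Mesa} = 31.5 − 0.375(30.375 − 0.375q_{Mesa}) ⇒ (55/64)q_{Mesa} = 1287/64, so q_{Mesa} = 23.4.
Then q_{Pike} = 30.375 − 0.375·23.4 = 21.6.
P_{Mesa} = 299 − 4·23.4 − 3·21.6 = 140.6.
Profit = (140.6 − 47)·23.4 = 2190.24.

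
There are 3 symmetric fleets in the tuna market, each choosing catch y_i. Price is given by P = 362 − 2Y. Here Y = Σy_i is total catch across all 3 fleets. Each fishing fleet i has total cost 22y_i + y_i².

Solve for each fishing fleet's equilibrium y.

A representative fishing fleet's profit is π_i = y_i(362 − 2Y) − 22y_i − y_i², with Y = y_i + Σ_{j≠i} y_j.
First-order condition: 340 − 6y_i − 2Σ_{j≠i} y_j = 0.
With identical fishing fleets, set every y_j = y: then 340 − 6y − 4y = 0, i.e. y = 340/10 = 34.

34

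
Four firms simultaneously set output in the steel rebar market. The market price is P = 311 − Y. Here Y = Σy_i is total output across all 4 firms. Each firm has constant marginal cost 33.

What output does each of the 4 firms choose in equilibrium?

A representative firm's profit is π_i = y_i(311 − Y) − 33y_i, with Y = y_i + Σ_{j≠i} y_j.
First-order condition: 278 − 2y_i − Σ_{j≠i} y_j = 0.
Imposing symmetry (y_j = y for all j) turns Σ_{j≠i} y_j into 3y, so 278 = 5y and y = 55.6.

55.6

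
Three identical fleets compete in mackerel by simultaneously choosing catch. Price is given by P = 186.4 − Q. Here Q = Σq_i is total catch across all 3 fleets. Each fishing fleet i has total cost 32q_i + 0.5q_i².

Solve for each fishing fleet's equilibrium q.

A representative fishing fleet's profit is π_i = q_i(186.4 − Q) − 32q_i − 0.5q_i², with Q = q_i + Σ_{j≠i} q_j.
First-order condition: 154.4 − 3q_i − Σ_{j≠i} q_j = 0.
With identical fishing fleets, set every q_j = q: then 154.4 − 3q − 2q = 0, i.e. q = 154.4/5 = 30.88.

30.88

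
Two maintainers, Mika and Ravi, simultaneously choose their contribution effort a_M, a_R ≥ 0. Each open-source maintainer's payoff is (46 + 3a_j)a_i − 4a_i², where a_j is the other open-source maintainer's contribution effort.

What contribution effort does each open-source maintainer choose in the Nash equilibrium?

9.2

Mika's payoff is (46 + 3a_R)a_M − 4a_M².
∂π/∂a_M = 46 + 3a_R − 8a_M = 0, so a_M = 5.75 + 0.375a_R.
By symmetry a_R = a_M; substituting into the reaction function, 0.625a_M = 5.75 and a_M = 9.2.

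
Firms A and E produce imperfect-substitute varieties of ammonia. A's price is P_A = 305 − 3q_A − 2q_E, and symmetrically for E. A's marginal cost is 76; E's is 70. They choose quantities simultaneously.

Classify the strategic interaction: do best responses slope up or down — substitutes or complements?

strategic substitutes

Firm A's profit: π = q_A(305 − 3q_A − 2q_E) − 76q_A.
∂π/∂q_A = 229 − 6q_A − 2q_E = 0 ⇒ q_A = 229/6 − (1/3)q_E.
The best-response slope dq_A/dq_E = −1/3 < 0: the reaction function is downward-sloping, so the choices are strategic substitutes.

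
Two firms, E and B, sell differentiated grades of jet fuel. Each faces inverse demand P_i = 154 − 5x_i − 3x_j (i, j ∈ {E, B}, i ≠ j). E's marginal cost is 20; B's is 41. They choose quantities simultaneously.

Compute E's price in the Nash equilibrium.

Firm E's profit: π = x_E(154 − 5x_E − 3x_B) − 20x_E.
∂π/∂x_E = 134 − 10x_E − 3x_B = 0 ⇒ x_E = 13.4 − 0.3x_B.
Similarly x_B = 11.3 − 0.3x_E.
Solving the two reaction functions simultaneously: (1 − (−0.3)(−0.3))x_E = 13.4 − 0.3·11.3, so 0.91x_E = 10.01 and x_E = 11.
Then x_B = 11.3 − 0.3·11 = 8.
P_E = 154 − 5·11 − 3·8 = 75.

75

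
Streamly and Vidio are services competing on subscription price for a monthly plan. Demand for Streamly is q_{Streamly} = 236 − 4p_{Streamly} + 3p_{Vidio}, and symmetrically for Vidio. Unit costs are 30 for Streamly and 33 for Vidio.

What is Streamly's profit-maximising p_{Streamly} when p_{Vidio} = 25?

Streamly's profit: π = (p_{Streamly} − 30)(236 − 4p_{Streamly} + 3p_{Vidio}).
∂π/∂p_{Streamly} = 356 − 8p_{Streamly} + 3p_{Vidio} = 0 ⇒ p_{Streamly} = 44.5 + 0.375p_{Vidio}.
At p_{Vidio} = 25: p_{Streamly} = 44.5 + 0.375·25 = 53.875.

53.875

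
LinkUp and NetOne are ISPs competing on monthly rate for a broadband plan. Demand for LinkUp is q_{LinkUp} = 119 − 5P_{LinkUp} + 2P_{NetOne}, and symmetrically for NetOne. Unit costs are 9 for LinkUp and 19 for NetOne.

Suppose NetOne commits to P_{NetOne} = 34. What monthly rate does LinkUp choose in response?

23.2

LinkUp's profit: π = (P_{LinkUp} − 9)(119 − 5P_{LinkUp} + 2P_{NetOne}).
∂π/∂P_{LinkUp} = 164 − 10P_{LinkUp} + 2P_{NetOne} = 0 ⇒ P_{LinkUp} = 16.4 + 0.2P_{NetOne}.
At P_{NetOne} = 34: P_{LinkUp} = 16.4 + 0.2·34 = 23.2.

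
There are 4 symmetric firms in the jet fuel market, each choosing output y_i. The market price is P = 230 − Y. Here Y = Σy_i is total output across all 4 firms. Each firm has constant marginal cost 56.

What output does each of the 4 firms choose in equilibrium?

A representative firm's profit is π_i = y_i(230 − Y) − 56y_i, with Y = y_i + Σ_{j≠i} y_j.
First-order condition: 174 − 2y_i − Σ_{j≠i} y_j = 0.
In a symmetric equilibrium every firm chooses the same y, so Σ_{j≠i} y_j = 3y. The condition becomes 174 − 5y = 0, giving y = 174/5 = 34.8.

34.8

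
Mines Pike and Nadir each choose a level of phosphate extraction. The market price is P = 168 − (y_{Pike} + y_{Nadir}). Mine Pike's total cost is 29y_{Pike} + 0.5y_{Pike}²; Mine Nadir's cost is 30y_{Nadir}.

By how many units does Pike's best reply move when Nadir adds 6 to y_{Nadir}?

Mine Pike's profit: π = y_{Pike}(168 − (y_{Pike} + y_{Nadir})) − 29y_{Pike} − 0.5y_{Pike}².
∂π/∂y_{Pike} = 139 − 3y_{Pike} − y_{Nadir} = 0, so y_{Pike} = 139/3 − (1/3)y_{Nadir}.
The reaction-function slope is −1/3, so a 6-unit rise in y_{Nadir} moves y_{Pike} by −1/3 × 6 = −2. Pike's best response falls — the actions are strategic substitutes.

-2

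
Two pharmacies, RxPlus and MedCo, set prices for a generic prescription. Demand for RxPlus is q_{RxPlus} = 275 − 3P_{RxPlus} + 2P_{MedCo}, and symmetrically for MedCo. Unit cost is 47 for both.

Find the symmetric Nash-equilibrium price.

RxPlus's profit: π = (P_{RxPlus} − 47)(275 − 3P_{RxPlus} + 2P_{MedCo}).
∂π/∂P_{RxPlus} = 416 − 6P_{RxPlus} + 2P_{MedCo} = 0 ⇒ P_{RxPlus} = 208/3 + (1/3)P_{MedCo}.
Setting P_{RxPlus} = P_{MedCo} in the reaction function: P_{RxPlus} = 208/3 + (1/3)P_{RxPlus}, so P_{RxPlus} = (208/3) / (2/3) = 104.

104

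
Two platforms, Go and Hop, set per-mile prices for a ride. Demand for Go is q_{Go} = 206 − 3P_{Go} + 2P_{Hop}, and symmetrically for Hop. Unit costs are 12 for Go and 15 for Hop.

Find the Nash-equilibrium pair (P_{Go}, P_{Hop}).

61.0625, 62.1875

Go's profit: π = (P_{Go} − 12)(206 − 3P_{Go} + 2P_{Hop}).
∂π/∂P_{Go} = 242 − 6P_{Go} + 2P_{Hop} = 0 ⇒ P_{Go} = 121/3 + (1/3)P_{Hop}.
Similarly P_{Hop} = 251/6 + (1/3)P_{Go}.
Solving the two reaction functions simultaneously: (1 − (1/3)(1/3))P_{Go} = 121/3 + (1/3)·(251/6), so (8/9)P_{Go} = 977/18 and P_{Go} = 61.0625.
Then P_{Hop} = 251/6 + (1/3)·61.0625 = 62.1875.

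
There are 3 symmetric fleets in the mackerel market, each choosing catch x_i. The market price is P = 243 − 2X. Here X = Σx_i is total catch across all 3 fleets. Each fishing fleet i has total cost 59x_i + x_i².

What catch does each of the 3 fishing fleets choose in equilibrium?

A representative fishing fleet's profit is π_i = x_i(243 − 2X) − 59x_i − x_i², with X = x_i + Σ_{j≠i} x_j.
First-order condition: 184 − 6x_i − 2Σ_{j≠i} x_j = 0.
In a symmetric equilibrium every fishing fleet chooses the same x, so Σ_{j≠i} x_j = 2x. The condition becomes 184 − 10x = 0, giving x = 184/10 = 18.4.

18.4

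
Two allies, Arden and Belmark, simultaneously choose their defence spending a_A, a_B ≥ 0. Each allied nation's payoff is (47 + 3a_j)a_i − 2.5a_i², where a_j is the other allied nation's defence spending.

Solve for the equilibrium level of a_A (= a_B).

23.5

Arden's payoff is (47 + 3a_B)a_A − 2.5a_A².
∂π/∂a_A = 47 + 3a_B − 5a_A = 0, so a_A = 9.4 + 0.6a_B.
Setting a_A = a_B in the reaction function: a_A = 9.4 + 0.6a_A, so a_A = 9.4 / 0.4 = 23.5.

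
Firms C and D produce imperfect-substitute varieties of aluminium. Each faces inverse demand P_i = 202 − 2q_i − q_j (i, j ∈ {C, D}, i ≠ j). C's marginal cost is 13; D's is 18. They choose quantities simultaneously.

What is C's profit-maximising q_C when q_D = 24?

Firm C's profit: π = q_C(202 − 2q_C − q_D) − 13q_C.
∂π/∂q_C = 189 − 4q_C − q_D = 0 ⇒ q_C = 47.25 − 0.25q_D.
At q_D = 24: q_C = 47.25 − 0.25·24 = 41.25.

41.25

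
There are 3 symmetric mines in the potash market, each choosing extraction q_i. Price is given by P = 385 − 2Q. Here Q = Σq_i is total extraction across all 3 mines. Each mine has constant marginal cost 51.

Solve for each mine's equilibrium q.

41.75

A representative mine's profit is π_i = q_i(385 − 2Q) − 51q_i, with Q = q_i + Σ_{j≠i} q_j.
First-order condition: 334 − 4q_i − 2Σ_{j≠i} q_j = 0.
Imposing symmetry (q_j = q for all j) turns Σ_{j≠i} q_j into 2q, so 334 = 8q and q = 41.75.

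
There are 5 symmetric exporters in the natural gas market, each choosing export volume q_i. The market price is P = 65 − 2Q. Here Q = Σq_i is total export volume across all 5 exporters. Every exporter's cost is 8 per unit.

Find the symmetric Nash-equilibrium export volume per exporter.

4.75

A representative exporter's profit is π_i = q_i(65 − 2Q) − 8q_i, with Q = q_i + Σ_{j≠i} q_j.
First-order condition: 57 − 4q_i − 2Σ_{j≠i} q_j = 0.
Imposing symmetry (q_j = q for all j) turns Σ_{j≠i} q_j into 4q, so 57 = 12q and q = 4.75.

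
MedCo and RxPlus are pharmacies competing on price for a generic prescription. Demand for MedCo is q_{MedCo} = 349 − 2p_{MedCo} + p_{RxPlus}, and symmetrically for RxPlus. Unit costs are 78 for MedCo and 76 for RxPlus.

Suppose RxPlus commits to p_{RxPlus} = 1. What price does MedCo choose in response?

MedCo's profit: π = (p_{MedCo} − 78)(349 − 2p_{MedCo} + p_{RxPlus}).
∂π/∂p_{MedCo} = 505 − 4p_{MedCo} + p_{RxPlus} = 0 ⇒ p_{MedCo} = 126.25 + 0.25p_{RxPlus}.
At p_{RxPlus} = 1: p_{MedCo} = 126.25 + 0.25·1 = 126.5.

126.5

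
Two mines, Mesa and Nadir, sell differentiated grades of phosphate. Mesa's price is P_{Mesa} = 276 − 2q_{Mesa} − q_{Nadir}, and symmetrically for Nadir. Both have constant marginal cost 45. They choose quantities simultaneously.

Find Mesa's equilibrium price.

137.4

Mine Mesa's profit: π = q_{Mesa}(276 − 2q_{Mesa} − q_{Nadir}) − 45q_{Mesa}.
∂π/∂q_{Mesa} = 231 − 4q_{Mesa} − q_{Nadir} = 0 ⇒ q_{Mesa} = 57.75 − 0.25q_{Nadir}.
The game is symmetric, so in equilibrium q_{Nadir} = q_{Mesa}: the reaction function gives 1.25q_{Mesa} = 57.75, hence q_{Mesa} = 46.2.
P_{Mesa} = 276 − 2·46.2 − 46.2 = 137.4.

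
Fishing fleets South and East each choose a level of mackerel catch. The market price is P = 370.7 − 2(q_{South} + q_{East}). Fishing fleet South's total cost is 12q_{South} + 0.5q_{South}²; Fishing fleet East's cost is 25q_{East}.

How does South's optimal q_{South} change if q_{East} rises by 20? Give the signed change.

Fishing fleet South's profit: π = q_{South}(370.7 − 2(q_{South} + q_{East})) − 12q_{South} − 0.5q_{South}².
∂π/∂q_{South} = 358.7 − 5q_{South} − 2q_{East} = 0, so q_{South} = 71.74 − 0.4q_{East}.
The reaction-function slope is −0.4, so a 20-unit rise in q_{East} moves q_{South} by −0.4 × 20 = −8. South's best response falls — the actions are strategic substitutes.

-8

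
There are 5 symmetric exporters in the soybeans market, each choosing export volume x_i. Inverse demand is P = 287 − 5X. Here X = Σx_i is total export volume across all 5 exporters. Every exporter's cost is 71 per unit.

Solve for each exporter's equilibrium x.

A representative exporter's profit is π_i = x_i(287 − 5X) − 71x_i, with X = x_i + Σ_{j≠i} x_j.
First-order condition: 216 − 10x_i − 5Σ_{j≠i} x_j = 0.
In a symmetric equilibrium every exporter chooses the same x, so Σ_{j≠i} x_j = 4x. The condition becomes 216 − 30x = 0, giving x = 216/30 = 7.2.

7.2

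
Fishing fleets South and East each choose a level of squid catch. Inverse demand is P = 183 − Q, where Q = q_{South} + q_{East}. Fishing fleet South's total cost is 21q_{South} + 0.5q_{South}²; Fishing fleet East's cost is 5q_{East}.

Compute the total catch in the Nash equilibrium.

103.6

Fishing fleet South's profit: π = q_{South}(183 − (q_{South} + q_{East})) − 21q_{South} − 0.5q_{South}².
∂π/∂q_{South} = 162 − 3q_{South} − q_{East} = 0, so q_{South} = 54 − (1/3)q_{East}.
For East: ∂π/∂q_{East} = 178 − 2q_{East} − q_{South} = 0 ⇒ q_{East} = 89 − 0.5q_{South}.
Substituting the second reaction function into the first: q_{South} = 54 − (1/3)(89 − 0.5q_{South}), which gives (5/6)q_{South} = 73/3 ⇒ q_{South} = 29.2.
Then q_{East} = 89 − 0.5·29.2 = 74.4.
Total catch: 29.2 + 74.4 = 103.6.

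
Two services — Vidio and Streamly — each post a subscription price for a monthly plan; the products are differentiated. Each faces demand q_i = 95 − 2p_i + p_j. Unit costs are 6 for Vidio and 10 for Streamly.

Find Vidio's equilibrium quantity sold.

Vidio's profit: π = (p_{Vidio} − 6)(95 − 2p_{Vidio} + p_{Streamly}).
∂π/∂p_{Vidio} = 107 − 4p_{Vidio} + p_{Streamly} = 0 ⇒ p_{Vidio} = 26.75 + 0.25p_{Streamly}.
Similarly p_{Streamly} = 28.75 + 0.25p_{Vidio}.
Solving the two reaction functions simultaneously: (1 − (0.25)(0.25))p_{Vidio} = 26.75 + 0.25·28.75, so 0.9375p_{Vidio} = 33.9375 and p_{Vidio} = 36.2.
Then p_{Streamly} = 28.75 + 0.25·36.2 = 37.8.
q_{Vidio} = 95 − 2·36.2 + 37.8 = 60.4.

60.4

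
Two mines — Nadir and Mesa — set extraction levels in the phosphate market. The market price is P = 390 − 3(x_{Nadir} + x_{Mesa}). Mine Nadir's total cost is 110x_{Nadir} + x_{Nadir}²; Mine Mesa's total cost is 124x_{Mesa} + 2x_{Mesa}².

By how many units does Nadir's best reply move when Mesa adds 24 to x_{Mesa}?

-9

Mine Nadir's profit: π = x_{Nadir}(390 − 3(x_{Nadir} + x_{Mesa})) − 110x_{Nadir} − x_{Nadir}².
∂π/∂x_{Nadir} = 280 − 8x_{Nadir} − 3x_{Mesa} = 0, so x_{Nadir} = 35 − 0.375x_{Mesa}.
The reaction-function slope is −0.375, so a 24-unit rise in x_{Mesa} moves x_{Nadir} by −0.375 × 24 = −9. Nadir's best response falls — the actions are strategic substitutes.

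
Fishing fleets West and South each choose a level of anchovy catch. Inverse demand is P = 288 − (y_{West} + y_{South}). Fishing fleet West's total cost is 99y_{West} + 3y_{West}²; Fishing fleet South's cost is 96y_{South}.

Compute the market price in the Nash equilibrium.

Fishing fleet West's profit: π = y_{West}(288 − (y_{West} + y_{South})) − 99y_{West} − 3y_{West}².
∂π/∂y_{West} = 189 − 8y_{West} − y_{South} = 0, so y_{West} = 23.625 − 0.125y_{South}.
For South: ∂π/∂y_{South} = 192 − 2y_{South} − y_{West} = 0 ⇒ y_{South} = 96 − 0.5y_{West}.
Solving the two reaction functions simultaneously: (1 − (−0.125)(−0.5))y_{West} = 23.625 − 0.125·96, so 0.9375y_{West} = 11.625 and y_{West} = 12.4.
Then y_{South} = 96 − 0.5·12.4 = 89.8.
Equilibrium price: P = 288 − 102.2 = 185.8.

185.8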